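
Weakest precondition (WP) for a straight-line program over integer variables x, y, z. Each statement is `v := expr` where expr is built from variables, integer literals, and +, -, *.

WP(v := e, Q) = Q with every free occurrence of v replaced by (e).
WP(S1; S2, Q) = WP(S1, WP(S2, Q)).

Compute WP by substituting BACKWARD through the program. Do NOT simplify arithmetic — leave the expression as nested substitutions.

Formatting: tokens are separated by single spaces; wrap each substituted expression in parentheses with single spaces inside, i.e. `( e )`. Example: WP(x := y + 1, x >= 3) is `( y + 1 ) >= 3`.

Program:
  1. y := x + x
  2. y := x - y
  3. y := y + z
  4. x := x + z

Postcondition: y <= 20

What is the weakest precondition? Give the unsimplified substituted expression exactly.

post: y <= 20
stmt 4: x := x + z  -- replace 0 occurrence(s) of x with (x + z)
  => y <= 20
stmt 3: y := y + z  -- replace 1 occurrence(s) of y with (y + z)
  => ( y + z ) <= 20
stmt 2: y := x - y  -- replace 1 occurrence(s) of y with (x - y)
  => ( ( x - y ) + z ) <= 20
stmt 1: y := x + x  -- replace 1 occurrence(s) of y with (x + x)
  => ( ( x - ( x + x ) ) + z ) <= 20

Answer: ( ( x - ( x + x ) ) + z ) <= 20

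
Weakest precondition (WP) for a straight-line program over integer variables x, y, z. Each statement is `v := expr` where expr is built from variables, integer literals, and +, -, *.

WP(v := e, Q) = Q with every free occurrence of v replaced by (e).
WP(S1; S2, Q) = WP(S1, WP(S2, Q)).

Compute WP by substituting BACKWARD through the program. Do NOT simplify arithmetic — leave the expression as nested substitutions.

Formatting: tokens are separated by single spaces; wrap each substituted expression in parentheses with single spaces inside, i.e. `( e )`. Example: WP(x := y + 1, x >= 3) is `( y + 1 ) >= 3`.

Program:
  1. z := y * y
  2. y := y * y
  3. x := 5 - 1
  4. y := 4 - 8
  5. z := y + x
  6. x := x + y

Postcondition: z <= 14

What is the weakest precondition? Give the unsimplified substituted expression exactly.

post: z <= 14
stmt 6: x := x + y  -- replace 0 occurrence(s) of x with (x + y)
  => z <= 14
stmt 5: z := y + x  -- replace 1 occurrence(s) of z with (y + x)
  => ( y + x ) <= 14
stmt 4: y := 4 - 8  -- replace 1 occurrence(s) of y with (4 - 8)
  => ( ( 4 - 8 ) + x ) <= 14
stmt 3: x := 5 - 1  -- replace 1 occurrence(s) of x with (5 - 1)
  => ( ( 4 - 8 ) + ( 5 - 1 ) ) <= 14
stmt 2: y := y * y  -- replace 0 occurrence(s) of y with (y * y)
  => ( ( 4 - 8 ) + ( 5 - 1 ) ) <= 14
stmt 1: z := y * y  -- replace 0 occurrence(s) of z with (y * y)
  => ( ( 4 - 8 ) + ( 5 - 1 ) ) <= 14

Answer: ( ( 4 - 8 ) + ( 5 - 1 ) ) <= 14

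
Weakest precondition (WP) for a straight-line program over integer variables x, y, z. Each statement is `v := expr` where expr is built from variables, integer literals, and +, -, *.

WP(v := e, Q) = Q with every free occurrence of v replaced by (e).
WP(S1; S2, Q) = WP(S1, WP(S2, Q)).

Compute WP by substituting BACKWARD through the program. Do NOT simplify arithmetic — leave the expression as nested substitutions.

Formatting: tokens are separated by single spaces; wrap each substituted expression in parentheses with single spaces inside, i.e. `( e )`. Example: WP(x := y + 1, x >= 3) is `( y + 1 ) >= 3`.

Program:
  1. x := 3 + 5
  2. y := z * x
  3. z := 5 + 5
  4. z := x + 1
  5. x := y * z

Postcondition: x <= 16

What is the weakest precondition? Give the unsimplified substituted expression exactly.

post: x <= 16
stmt 5: x := y * z  -- replace 1 occurrence(s) of x with (y * z)
  => ( y * z ) <= 16
stmt 4: z := x + 1  -- replace 1 occurrence(s) of z with (x + 1)
  => ( y * ( x + 1 ) ) <= 16
stmt 3: z := 5 + 5  -- replace 0 occurrence(s) of z with (5 + 5)
  => ( y * ( x + 1 ) ) <= 16
stmt 2: y := z * x  -- replace 1 occurrence(s) of y with (z * x)
  => ( ( z * x ) * ( x + 1 ) ) <= 16
stmt 1: x := 3 + 5  -- replace 2 occurrence(s) of x with (3 + 5)
  => ( ( z * ( 3 + 5 ) ) * ( ( 3 + 5 ) + 1 ) ) <= 16

Answer: ( ( z * ( 3 + 5 ) ) * ( ( 3 + 5 ) + 1 ) ) <= 16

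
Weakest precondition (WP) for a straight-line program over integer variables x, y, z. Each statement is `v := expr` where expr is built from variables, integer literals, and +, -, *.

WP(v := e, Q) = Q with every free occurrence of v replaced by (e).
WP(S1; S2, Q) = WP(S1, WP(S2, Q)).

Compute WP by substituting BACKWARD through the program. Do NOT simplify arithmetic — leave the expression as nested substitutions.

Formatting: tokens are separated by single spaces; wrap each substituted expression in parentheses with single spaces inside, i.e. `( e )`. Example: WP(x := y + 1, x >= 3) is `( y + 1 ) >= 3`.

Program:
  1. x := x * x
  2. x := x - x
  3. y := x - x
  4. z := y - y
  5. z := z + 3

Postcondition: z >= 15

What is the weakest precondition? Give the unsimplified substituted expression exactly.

Answer: ( ( ( ( ( x * x ) - ( x * x ) ) - ( ( x * x ) - ( x * x ) ) ) - ( ( ( x * x ) - ( x * x ) ) - ( ( x * x ) - ( x * x ) ) ) ) + 3 ) >= 15

Derivation:
post: z >= 15
stmt 5: z := z + 3  -- replace 1 occurrence(s) of z with (z + 3)
  => ( z + 3 ) >= 15
stmt 4: z := y - y  -- replace 1 occurrence(s) of z with (y - y)
  => ( ( y - y ) + 3 ) >= 15
stmt 3: y := x - x  -- replace 2 occurrence(s) of y with (x - x)
  => ( ( ( x - x ) - ( x - x ) ) + 3 ) >= 15
stmt 2: x := x - x  -- replace 4 occurrence(s) of x with (x - x)
  => ( ( ( ( x - x ) - ( x - x ) ) - ( ( x - x ) - ( x - x ) ) ) + 3 ) >= 15
stmt 1: x := x * x  -- replace 8 occurrence(s) of x with (x * x)
  => ( ( ( ( ( x * x ) - ( x * x ) ) - ( ( x * x ) - ( x * x ) ) ) - ( ( ( x * x ) - ( x * x ) ) - ( ( x * x ) - ( x * x ) ) ) ) + 3 ) >= 15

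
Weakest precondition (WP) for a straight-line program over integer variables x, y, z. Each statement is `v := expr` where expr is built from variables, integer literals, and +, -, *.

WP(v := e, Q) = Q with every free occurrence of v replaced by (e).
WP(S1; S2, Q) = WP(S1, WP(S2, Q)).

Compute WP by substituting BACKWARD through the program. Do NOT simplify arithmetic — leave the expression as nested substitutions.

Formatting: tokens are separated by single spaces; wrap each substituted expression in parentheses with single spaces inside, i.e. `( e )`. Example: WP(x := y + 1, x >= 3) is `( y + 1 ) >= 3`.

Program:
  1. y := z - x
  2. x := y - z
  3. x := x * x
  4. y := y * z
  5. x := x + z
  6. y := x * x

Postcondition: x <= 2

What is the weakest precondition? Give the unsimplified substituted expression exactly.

Answer: ( ( ( ( z - x ) - z ) * ( ( z - x ) - z ) ) + z ) <= 2

Derivation:
post: x <= 2
stmt 6: y := x * x  -- replace 0 occurrence(s) of y with (x * x)
  => x <= 2
stmt 5: x := x + z  -- replace 1 occurrence(s) of x with (x + z)
  => ( x + z ) <= 2
stmt 4: y := y * z  -- replace 0 occurrence(s) of y with (y * z)
  => ( x + z ) <= 2
stmt 3: x := x * x  -- replace 1 occurrence(s) of x with (x * x)
  => ( ( x * x ) + z ) <= 2
stmt 2: x := y - z  -- replace 2 occurrence(s) of x with (y - z)
  => ( ( ( y - z ) * ( y - z ) ) + z ) <= 2
stmt 1: y := z - x  -- replace 2 occurrence(s) of y with (z - x)
  => ( ( ( ( z - x ) - z ) * ( ( z - x ) - z ) ) + z ) <= 2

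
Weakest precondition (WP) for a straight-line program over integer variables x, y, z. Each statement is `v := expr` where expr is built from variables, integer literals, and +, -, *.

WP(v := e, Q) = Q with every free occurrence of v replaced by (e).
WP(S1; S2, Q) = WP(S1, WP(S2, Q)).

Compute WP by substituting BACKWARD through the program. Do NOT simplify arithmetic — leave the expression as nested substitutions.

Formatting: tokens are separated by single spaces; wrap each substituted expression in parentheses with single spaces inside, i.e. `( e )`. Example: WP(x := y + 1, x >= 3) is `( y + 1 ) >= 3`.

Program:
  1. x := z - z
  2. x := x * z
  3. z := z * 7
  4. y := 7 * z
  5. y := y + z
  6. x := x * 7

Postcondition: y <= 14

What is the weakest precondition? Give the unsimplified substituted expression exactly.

Answer: ( ( 7 * ( z * 7 ) ) + ( z * 7 ) ) <= 14

Derivation:
post: y <= 14
stmt 6: x := x * 7  -- replace 0 occurrence(s) of x with (x * 7)
  => y <= 14
stmt 5: y := y + z  -- replace 1 occurrence(s) of y with (y + z)
  => ( y + z ) <= 14
stmt 4: y := 7 * z  -- replace 1 occurrence(s) of y with (7 * z)
  => ( ( 7 * z ) + z ) <= 14
stmt 3: z := z * 7  -- replace 2 occurrence(s) of z with (z * 7)
  => ( ( 7 * ( z * 7 ) ) + ( z * 7 ) ) <= 14
stmt 2: x := x * z  -- replace 0 occurrence(s) of x with (x * z)
  => ( ( 7 * ( z * 7 ) ) + ( z * 7 ) ) <= 14
stmt 1: x := z - z  -- replace 0 occurrence(s) of x with (z - z)
  => ( ( 7 * ( z * 7 ) ) + ( z * 7 ) ) <= 14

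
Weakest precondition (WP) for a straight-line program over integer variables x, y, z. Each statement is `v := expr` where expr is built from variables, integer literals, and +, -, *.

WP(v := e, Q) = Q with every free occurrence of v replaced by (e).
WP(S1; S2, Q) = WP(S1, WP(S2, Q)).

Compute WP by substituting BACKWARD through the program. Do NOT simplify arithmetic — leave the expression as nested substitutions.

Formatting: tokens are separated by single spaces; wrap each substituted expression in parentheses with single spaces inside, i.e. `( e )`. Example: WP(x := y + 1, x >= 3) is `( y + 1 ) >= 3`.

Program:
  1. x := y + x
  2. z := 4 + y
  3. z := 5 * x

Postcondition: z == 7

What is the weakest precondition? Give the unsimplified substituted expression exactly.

post: z == 7
stmt 3: z := 5 * x  -- replace 1 occurrence(s) of z with (5 * x)
  => ( 5 * x ) == 7
stmt 2: z := 4 + y  -- replace 0 occurrence(s) of z with (4 + y)
  => ( 5 * x ) == 7
stmt 1: x := y + x  -- replace 1 occurrence(s) of x with (y + x)
  => ( 5 * ( y + x ) ) == 7

Answer: ( 5 * ( y + x ) ) == 7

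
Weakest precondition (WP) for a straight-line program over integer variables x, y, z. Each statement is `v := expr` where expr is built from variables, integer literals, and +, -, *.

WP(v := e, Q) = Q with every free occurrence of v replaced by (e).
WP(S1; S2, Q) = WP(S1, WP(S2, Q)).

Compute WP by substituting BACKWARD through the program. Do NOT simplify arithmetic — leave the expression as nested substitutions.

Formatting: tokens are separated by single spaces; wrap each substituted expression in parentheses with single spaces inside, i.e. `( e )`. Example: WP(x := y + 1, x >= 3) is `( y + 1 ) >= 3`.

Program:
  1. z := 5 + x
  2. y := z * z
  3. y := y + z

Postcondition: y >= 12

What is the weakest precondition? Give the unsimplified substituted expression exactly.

Answer: ( ( ( 5 + x ) * ( 5 + x ) ) + ( 5 + x ) ) >= 12

Derivation:
post: y >= 12
stmt 3: y := y + z  -- replace 1 occurrence(s) of y with (y + z)
  => ( y + z ) >= 12
stmt 2: y := z * z  -- replace 1 occurrence(s) of y with (z * z)
  => ( ( z * z ) + z ) >= 12
stmt 1: z := 5 + x  -- replace 3 occurrence(s) of z with (5 + x)
  => ( ( ( 5 + x ) * ( 5 + x ) ) + ( 5 + x ) ) >= 12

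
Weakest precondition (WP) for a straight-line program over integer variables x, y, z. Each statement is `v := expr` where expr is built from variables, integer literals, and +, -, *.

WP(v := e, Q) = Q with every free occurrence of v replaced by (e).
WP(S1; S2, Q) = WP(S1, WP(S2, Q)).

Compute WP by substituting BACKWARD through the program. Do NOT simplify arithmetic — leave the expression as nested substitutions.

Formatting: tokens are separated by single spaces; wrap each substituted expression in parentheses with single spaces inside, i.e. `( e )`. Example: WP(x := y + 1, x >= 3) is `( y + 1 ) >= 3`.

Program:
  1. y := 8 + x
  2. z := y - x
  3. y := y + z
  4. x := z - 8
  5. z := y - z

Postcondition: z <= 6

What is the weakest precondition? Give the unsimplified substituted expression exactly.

post: z <= 6
stmt 5: z := y - z  -- replace 1 occurrence(s) of z with (y - z)
  => ( y - z ) <= 6
stmt 4: x := z - 8  -- replace 0 occurrence(s) of x with (z - 8)
  => ( y - z ) <= 6
stmt 3: y := y + z  -- replace 1 occurrence(s) of y with (y + z)
  => ( ( y + z ) - z ) <= 6
stmt 2: z := y - x  -- replace 2 occurrence(s) of z with (y - x)
  => ( ( y + ( y - x ) ) - ( y - x ) ) <= 6
stmt 1: y := 8 + x  -- replace 3 occurrence(s) of y with (8 + x)
  => ( ( ( 8 + x ) + ( ( 8 + x ) - x ) ) - ( ( 8 + x ) - x ) ) <= 6

Answer: ( ( ( 8 + x ) + ( ( 8 + x ) - x ) ) - ( ( 8 + x ) - x ) ) <= 6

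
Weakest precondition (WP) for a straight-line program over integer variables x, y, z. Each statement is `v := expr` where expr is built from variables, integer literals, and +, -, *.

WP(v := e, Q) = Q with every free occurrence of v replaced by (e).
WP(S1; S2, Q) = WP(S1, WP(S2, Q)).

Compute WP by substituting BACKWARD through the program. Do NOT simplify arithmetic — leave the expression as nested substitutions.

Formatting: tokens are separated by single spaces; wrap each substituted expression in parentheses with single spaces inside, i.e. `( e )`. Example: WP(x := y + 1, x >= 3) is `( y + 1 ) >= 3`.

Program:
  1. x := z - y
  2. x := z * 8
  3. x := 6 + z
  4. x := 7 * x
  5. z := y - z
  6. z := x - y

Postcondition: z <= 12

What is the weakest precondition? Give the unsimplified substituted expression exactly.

Answer: ( ( 7 * ( 6 + z ) ) - y ) <= 12

Derivation:
post: z <= 12
stmt 6: z := x - y  -- replace 1 occurrence(s) of z with (x - y)
  => ( x - y ) <= 12
stmt 5: z := y - z  -- replace 0 occurrence(s) of z with (y - z)
  => ( x - y ) <= 12
stmt 4: x := 7 * x  -- replace 1 occurrence(s) of x with (7 * x)
  => ( ( 7 * x ) - y ) <= 12
stmt 3: x := 6 + z  -- replace 1 occurrence(s) of x with (6 + z)
  => ( ( 7 * ( 6 + z ) ) - y ) <= 12
stmt 2: x := z * 8  -- replace 0 occurrence(s) of x with (z * 8)
  => ( ( 7 * ( 6 + z ) ) - y ) <= 12
stmt 1: x := z - y  -- replace 0 occurrence(s) of x with (z - y)
  => ( ( 7 * ( 6 + z ) ) - y ) <= 12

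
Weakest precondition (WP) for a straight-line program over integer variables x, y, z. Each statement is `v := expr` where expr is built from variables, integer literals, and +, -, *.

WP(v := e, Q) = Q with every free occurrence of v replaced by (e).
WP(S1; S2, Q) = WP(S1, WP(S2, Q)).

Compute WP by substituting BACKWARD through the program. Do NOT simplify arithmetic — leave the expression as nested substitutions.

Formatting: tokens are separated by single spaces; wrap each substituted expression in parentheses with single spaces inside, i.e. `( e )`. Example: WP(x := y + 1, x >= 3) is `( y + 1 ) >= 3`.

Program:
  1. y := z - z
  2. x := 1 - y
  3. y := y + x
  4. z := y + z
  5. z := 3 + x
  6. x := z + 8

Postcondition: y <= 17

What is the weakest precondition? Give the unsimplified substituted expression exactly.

Answer: ( ( z - z ) + ( 1 - ( z - z ) ) ) <= 17

Derivation:
post: y <= 17
stmt 6: x := z + 8  -- replace 0 occurrence(s) of x with (z + 8)
  => y <= 17
stmt 5: z := 3 + x  -- replace 0 occurrence(s) of z with (3 + x)
  => y <= 17
stmt 4: z := y + z  -- replace 0 occurrence(s) of z with (y + z)
  => y <= 17
stmt 3: y := y + x  -- replace 1 occurrence(s) of y with (y + x)
  => ( y + x ) <= 17
stmt 2: x := 1 - y  -- replace 1 occurrence(s) of x with (1 - y)
  => ( y + ( 1 - y ) ) <= 17
stmt 1: y := z - z  -- replace 2 occurrence(s) of y with (z - z)
  => ( ( z - z ) + ( 1 - ( z - z ) ) ) <= 17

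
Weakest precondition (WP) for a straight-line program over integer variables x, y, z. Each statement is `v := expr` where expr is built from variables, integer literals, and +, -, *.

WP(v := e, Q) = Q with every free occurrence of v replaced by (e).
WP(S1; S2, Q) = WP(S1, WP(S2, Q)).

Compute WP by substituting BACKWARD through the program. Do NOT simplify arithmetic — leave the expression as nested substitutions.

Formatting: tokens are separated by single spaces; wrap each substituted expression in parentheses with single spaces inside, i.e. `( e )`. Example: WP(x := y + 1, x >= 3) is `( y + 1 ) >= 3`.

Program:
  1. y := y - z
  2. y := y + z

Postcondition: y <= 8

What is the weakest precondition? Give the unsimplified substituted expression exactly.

Answer: ( ( y - z ) + z ) <= 8

Derivation:
post: y <= 8
stmt 2: y := y + z  -- replace 1 occurrence(s) of y with (y + z)
  => ( y + z ) <= 8
stmt 1: y := y - z  -- replace 1 occurrence(s) of y with (y - z)
  => ( ( y - z ) + z ) <= 8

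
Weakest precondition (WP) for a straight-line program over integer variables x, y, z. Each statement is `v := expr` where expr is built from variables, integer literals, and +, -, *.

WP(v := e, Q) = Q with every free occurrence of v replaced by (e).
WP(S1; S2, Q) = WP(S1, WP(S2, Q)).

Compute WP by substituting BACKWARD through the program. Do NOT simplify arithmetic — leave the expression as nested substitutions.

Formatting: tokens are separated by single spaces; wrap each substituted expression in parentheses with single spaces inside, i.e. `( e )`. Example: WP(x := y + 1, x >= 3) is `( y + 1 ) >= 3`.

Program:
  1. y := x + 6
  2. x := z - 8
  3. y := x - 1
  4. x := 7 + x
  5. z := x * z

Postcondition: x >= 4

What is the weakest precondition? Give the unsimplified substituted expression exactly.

post: x >= 4
stmt 5: z := x * z  -- replace 0 occurrence(s) of z with (x * z)
  => x >= 4
stmt 4: x := 7 + x  -- replace 1 occurrence(s) of x with (7 + x)
  => ( 7 + x ) >= 4
stmt 3: y := x - 1  -- replace 0 occurrence(s) of y with (x - 1)
  => ( 7 + x ) >= 4
stmt 2: x := z - 8  -- replace 1 occurrence(s) of x with (z - 8)
  => ( 7 + ( z - 8 ) ) >= 4
stmt 1: y := x + 6  -- replace 0 occurrence(s) of y with (x + 6)
  => ( 7 + ( z - 8 ) ) >= 4

Answer: ( 7 + ( z - 8 ) ) >= 4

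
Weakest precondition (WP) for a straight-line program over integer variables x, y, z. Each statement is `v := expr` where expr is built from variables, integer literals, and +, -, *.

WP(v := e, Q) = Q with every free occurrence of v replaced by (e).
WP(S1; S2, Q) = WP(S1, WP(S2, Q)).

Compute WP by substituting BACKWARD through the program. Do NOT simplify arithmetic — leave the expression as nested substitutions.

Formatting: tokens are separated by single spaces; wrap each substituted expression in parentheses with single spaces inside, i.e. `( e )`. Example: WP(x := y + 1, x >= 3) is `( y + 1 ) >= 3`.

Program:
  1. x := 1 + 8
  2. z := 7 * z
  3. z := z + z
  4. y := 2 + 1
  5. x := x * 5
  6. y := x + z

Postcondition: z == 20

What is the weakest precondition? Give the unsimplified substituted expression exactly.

Answer: ( ( 7 * z ) + ( 7 * z ) ) == 20

Derivation:
post: z == 20
stmt 6: y := x + z  -- replace 0 occurrence(s) of y with (x + z)
  => z == 20
stmt 5: x := x * 5  -- replace 0 occurrence(s) of x with (x * 5)
  => z == 20
stmt 4: y := 2 + 1  -- replace 0 occurrence(s) of y with (2 + 1)
  => z == 20
stmt 3: z := z + z  -- replace 1 occurrence(s) of z with (z + z)
  => ( z + z ) == 20
stmt 2: z := 7 * z  -- replace 2 occurrence(s) of z with (7 * z)
  => ( ( 7 * z ) + ( 7 * z ) ) == 20
stmt 1: x := 1 + 8  -- replace 0 occurrence(s) of x with (1 + 8)
  => ( ( 7 * z ) + ( 7 * z ) ) == 20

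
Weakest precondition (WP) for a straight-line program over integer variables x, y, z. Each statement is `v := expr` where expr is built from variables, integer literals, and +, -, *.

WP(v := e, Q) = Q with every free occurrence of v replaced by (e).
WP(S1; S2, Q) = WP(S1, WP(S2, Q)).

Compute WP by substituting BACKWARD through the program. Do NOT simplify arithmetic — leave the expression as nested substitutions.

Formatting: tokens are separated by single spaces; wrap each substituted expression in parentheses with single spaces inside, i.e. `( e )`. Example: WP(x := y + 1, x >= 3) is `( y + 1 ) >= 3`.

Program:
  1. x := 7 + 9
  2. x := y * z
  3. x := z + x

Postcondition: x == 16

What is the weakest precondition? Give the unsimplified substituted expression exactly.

post: x == 16
stmt 3: x := z + x  -- replace 1 occurrence(s) of x with (z + x)
  => ( z + x ) == 16
stmt 2: x := y * z  -- replace 1 occurrence(s) of x with (y * z)
  => ( z + ( y * z ) ) == 16
stmt 1: x := 7 + 9  -- replace 0 occurrence(s) of x with (7 + 9)
  => ( z + ( y * z ) ) == 16

Answer: ( z + ( y * z ) ) == 16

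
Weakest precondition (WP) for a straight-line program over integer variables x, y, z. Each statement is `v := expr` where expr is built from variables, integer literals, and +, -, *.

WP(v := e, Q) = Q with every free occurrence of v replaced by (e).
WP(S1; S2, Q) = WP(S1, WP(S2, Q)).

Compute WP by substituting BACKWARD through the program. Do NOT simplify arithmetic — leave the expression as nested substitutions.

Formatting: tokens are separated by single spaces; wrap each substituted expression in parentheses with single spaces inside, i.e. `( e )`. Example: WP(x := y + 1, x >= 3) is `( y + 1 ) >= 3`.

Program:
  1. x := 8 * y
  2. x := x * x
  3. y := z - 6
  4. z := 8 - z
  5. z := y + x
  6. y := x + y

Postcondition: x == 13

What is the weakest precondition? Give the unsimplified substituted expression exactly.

post: x == 13
stmt 6: y := x + y  -- replace 0 occurrence(s) of y with (x + y)
  => x == 13
stmt 5: z := y + x  -- replace 0 occurrence(s) of z with (y + x)
  => x == 13
stmt 4: z := 8 - z  -- replace 0 occurrence(s) of z with (8 - z)
  => x == 13
stmt 3: y := z - 6  -- replace 0 occurrence(s) of y with (z - 6)
  => x == 13
stmt 2: x := x * x  -- replace 1 occurrence(s) of x with (x * x)
  => ( x * x ) == 13
stmt 1: x := 8 * y  -- replace 2 occurrence(s) of x with (8 * y)
  => ( ( 8 * y ) * ( 8 * y ) ) == 13

Answer: ( ( 8 * y ) * ( 8 * y ) ) == 13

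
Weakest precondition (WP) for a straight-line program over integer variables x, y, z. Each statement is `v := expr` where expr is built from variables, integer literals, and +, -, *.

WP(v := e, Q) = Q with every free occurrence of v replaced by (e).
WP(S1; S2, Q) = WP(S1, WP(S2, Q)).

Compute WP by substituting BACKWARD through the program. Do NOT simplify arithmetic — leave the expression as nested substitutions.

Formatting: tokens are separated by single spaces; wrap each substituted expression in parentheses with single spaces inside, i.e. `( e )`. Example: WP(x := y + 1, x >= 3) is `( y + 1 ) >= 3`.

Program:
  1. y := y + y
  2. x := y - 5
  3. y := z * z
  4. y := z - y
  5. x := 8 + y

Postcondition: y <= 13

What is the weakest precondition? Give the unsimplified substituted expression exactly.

Answer: ( z - ( z * z ) ) <= 13

Derivation:
post: y <= 13
stmt 5: x := 8 + y  -- replace 0 occurrence(s) of x with (8 + y)
  => y <= 13
stmt 4: y := z - y  -- replace 1 occurrence(s) of y with (z - y)
  => ( z - y ) <= 13
stmt 3: y := z * z  -- replace 1 occurrence(s) of y with (z * z)
  => ( z - ( z * z ) ) <= 13
stmt 2: x := y - 5  -- replace 0 occurrence(s) of x with (y - 5)
  => ( z - ( z * z ) ) <= 13
stmt 1: y := y + y  -- replace 0 occurrence(s) of y with (y + y)
  => ( z - ( z * z ) ) <= 13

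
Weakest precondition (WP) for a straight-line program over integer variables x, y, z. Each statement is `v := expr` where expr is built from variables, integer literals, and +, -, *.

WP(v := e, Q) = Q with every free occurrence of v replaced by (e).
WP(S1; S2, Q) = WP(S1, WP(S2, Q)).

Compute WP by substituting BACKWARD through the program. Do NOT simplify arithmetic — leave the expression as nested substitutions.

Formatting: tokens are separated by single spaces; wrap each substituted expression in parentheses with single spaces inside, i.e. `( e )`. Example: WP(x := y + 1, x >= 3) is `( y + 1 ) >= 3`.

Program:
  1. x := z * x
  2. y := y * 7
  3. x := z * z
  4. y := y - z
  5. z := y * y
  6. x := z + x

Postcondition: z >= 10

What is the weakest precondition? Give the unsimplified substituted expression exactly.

Answer: ( ( ( y * 7 ) - z ) * ( ( y * 7 ) - z ) ) >= 10

Derivation:
post: z >= 10
stmt 6: x := z + x  -- replace 0 occurrence(s) of x with (z + x)
  => z >= 10
stmt 5: z := y * y  -- replace 1 occurrence(s) of z with (y * y)
  => ( y * y ) >= 10
stmt 4: y := y - z  -- replace 2 occurrence(s) of y with (y - z)
  => ( ( y - z ) * ( y - z ) ) >= 10
stmt 3: x := z * z  -- replace 0 occurrence(s) of x with (z * z)
  => ( ( y - z ) * ( y - z ) ) >= 10
stmt 2: y := y * 7  -- replace 2 occurrence(s) of y with (y * 7)
  => ( ( ( y * 7 ) - z ) * ( ( y * 7 ) - z ) ) >= 10
stmt 1: x := z * x  -- replace 0 occurrence(s) of x with (z * x)
  => ( ( ( y * 7 ) - z ) * ( ( y * 7 ) - z ) ) >= 10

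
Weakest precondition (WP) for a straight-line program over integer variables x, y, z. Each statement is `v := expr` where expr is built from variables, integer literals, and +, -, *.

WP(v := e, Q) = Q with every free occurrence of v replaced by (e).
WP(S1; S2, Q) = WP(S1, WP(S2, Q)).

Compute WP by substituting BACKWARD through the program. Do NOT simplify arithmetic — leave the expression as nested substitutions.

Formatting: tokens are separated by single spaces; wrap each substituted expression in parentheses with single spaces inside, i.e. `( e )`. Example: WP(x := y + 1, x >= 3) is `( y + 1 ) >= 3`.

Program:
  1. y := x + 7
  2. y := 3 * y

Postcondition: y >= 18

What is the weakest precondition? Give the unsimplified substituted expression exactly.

post: y >= 18
stmt 2: y := 3 * y  -- replace 1 occurrence(s) of y with (3 * y)
  => ( 3 * y ) >= 18
stmt 1: y := x + 7  -- replace 1 occurrence(s) of y with (x + 7)
  => ( 3 * ( x + 7 ) ) >= 18

Answer: ( 3 * ( x + 7 ) ) >= 18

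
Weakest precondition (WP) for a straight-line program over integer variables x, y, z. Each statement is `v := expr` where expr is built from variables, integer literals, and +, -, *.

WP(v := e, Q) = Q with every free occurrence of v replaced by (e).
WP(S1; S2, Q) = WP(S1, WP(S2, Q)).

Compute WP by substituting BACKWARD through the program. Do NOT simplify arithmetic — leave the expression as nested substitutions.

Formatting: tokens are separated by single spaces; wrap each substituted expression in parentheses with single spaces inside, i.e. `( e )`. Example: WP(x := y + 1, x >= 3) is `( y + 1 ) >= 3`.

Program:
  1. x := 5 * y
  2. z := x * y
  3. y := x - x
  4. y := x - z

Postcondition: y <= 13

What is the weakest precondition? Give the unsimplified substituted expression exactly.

post: y <= 13
stmt 4: y := x - z  -- replace 1 occurrence(s) of y with (x - z)
  => ( x - z ) <= 13
stmt 3: y := x - x  -- replace 0 occurrence(s) of y with (x - x)
  => ( x - z ) <= 13
stmt 2: z := x * y  -- replace 1 occurrence(s) of z with (x * y)
  => ( x - ( x * y ) ) <= 13
stmt 1: x := 5 * y  -- replace 2 occurrence(s) of x with (5 * y)
  => ( ( 5 * y ) - ( ( 5 * y ) * y ) ) <= 13

Answer: ( ( 5 * y ) - ( ( 5 * y ) * y ) ) <= 13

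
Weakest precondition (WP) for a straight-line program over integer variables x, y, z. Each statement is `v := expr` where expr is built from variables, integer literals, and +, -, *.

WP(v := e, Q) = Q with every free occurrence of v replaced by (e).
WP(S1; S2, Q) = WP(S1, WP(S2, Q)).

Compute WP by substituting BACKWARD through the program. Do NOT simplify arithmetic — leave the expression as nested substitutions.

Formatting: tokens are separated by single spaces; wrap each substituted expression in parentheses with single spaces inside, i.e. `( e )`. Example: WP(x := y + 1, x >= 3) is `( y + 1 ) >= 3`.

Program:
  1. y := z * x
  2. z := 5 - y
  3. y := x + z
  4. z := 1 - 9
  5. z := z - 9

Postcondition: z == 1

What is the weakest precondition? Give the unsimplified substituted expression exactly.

Answer: ( ( 1 - 9 ) - 9 ) == 1

Derivation:
post: z == 1
stmt 5: z := z - 9  -- replace 1 occurrence(s) of z with (z - 9)
  => ( z - 9 ) == 1
stmt 4: z := 1 - 9  -- replace 1 occurrence(s) of z with (1 - 9)
  => ( ( 1 - 9 ) - 9 ) == 1
stmt 3: y := x + z  -- replace 0 occurrence(s) of y with (x + z)
  => ( ( 1 - 9 ) - 9 ) == 1
stmt 2: z := 5 - y  -- replace 0 occurrence(s) of z with (5 - y)
  => ( ( 1 - 9 ) - 9 ) == 1
stmt 1: y := z * x  -- replace 0 occurrence(s) of y with (z * x)
  => ( ( 1 - 9 ) - 9 ) == 1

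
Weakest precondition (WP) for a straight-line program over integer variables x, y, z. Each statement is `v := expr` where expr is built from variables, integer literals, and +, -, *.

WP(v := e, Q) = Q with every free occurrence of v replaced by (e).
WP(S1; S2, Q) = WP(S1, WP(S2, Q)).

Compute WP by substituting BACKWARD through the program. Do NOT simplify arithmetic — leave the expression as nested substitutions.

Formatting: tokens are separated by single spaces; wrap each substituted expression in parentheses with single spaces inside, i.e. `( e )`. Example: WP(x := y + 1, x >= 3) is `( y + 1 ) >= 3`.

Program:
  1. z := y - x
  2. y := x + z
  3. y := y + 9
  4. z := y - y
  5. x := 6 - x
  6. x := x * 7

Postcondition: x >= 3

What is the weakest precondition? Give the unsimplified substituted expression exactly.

Answer: ( ( 6 - x ) * 7 ) >= 3

Derivation:
post: x >= 3
stmt 6: x := x * 7  -- replace 1 occurrence(s) of x with (x * 7)
  => ( x * 7 ) >= 3
stmt 5: x := 6 - x  -- replace 1 occurrence(s) of x with (6 - x)
  => ( ( 6 - x ) * 7 ) >= 3
stmt 4: z := y - y  -- replace 0 occurrence(s) of z with (y - y)
  => ( ( 6 - x ) * 7 ) >= 3
stmt 3: y := y + 9  -- replace 0 occurrence(s) of y with (y + 9)
  => ( ( 6 - x ) * 7 ) >= 3
stmt 2: y := x + z  -- replace 0 occurrence(s) of y with (x + z)
  => ( ( 6 - x ) * 7 ) >= 3
stmt 1: z := y - x  -- replace 0 occurrence(s) of z with (y - x)
  => ( ( 6 - x ) * 7 ) >= 3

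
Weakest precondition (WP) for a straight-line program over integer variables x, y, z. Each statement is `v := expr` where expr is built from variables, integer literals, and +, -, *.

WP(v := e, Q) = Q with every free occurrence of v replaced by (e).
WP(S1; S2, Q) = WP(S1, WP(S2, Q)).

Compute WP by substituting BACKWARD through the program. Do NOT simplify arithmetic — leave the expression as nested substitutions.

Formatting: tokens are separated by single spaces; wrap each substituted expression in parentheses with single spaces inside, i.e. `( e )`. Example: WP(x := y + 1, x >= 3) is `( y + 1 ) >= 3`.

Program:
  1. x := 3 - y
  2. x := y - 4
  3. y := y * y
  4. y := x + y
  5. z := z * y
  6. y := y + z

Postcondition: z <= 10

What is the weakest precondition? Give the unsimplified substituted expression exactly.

post: z <= 10
stmt 6: y := y + z  -- replace 0 occurrence(s) of y with (y + z)
  => z <= 10
stmt 5: z := z * y  -- replace 1 occurrence(s) of z with (z * y)
  => ( z * y ) <= 10
stmt 4: y := x + y  -- replace 1 occurrence(s) of y with (x + y)
  => ( z * ( x + y ) ) <= 10
stmt 3: y := y * y  -- replace 1 occurrence(s) of y with (y * y)
  => ( z * ( x + ( y * y ) ) ) <= 10
stmt 2: x := y - 4  -- replace 1 occurrence(s) of x with (y - 4)
  => ( z * ( ( y - 4 ) + ( y * y ) ) ) <= 10
stmt 1: x := 3 - y  -- replace 0 occurrence(s) of x with (3 - y)
  => ( z * ( ( y - 4 ) + ( y * y ) ) ) <= 10

Answer: ( z * ( ( y - 4 ) + ( y * y ) ) ) <= 10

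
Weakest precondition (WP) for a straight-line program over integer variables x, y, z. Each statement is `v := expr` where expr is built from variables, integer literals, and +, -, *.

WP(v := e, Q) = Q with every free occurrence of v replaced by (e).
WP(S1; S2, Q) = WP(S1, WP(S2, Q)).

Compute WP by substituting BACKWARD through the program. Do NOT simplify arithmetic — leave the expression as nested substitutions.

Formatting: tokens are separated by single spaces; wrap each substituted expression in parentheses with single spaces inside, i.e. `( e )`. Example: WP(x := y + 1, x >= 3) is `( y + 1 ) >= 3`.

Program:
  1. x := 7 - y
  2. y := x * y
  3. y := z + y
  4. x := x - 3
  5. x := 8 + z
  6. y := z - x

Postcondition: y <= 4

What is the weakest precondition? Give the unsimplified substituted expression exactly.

post: y <= 4
stmt 6: y := z - x  -- replace 1 occurrence(s) of y with (z - x)
  => ( z - x ) <= 4
stmt 5: x := 8 + z  -- replace 1 occurrence(s) of x with (8 + z)
  => ( z - ( 8 + z ) ) <= 4
stmt 4: x := x - 3  -- replace 0 occurrence(s) of x with (x - 3)
  => ( z - ( 8 + z ) ) <= 4
stmt 3: y := z + y  -- replace 0 occurrence(s) of y with (z + y)
  => ( z - ( 8 + z ) ) <= 4
stmt 2: y := x * y  -- replace 0 occurrence(s) of y with (x * y)
  => ( z - ( 8 + z ) ) <= 4
stmt 1: x := 7 - y  -- replace 0 occurrence(s) of x with (7 - y)
  => ( z - ( 8 + z ) ) <= 4

Answer: ( z - ( 8 + z ) ) <= 4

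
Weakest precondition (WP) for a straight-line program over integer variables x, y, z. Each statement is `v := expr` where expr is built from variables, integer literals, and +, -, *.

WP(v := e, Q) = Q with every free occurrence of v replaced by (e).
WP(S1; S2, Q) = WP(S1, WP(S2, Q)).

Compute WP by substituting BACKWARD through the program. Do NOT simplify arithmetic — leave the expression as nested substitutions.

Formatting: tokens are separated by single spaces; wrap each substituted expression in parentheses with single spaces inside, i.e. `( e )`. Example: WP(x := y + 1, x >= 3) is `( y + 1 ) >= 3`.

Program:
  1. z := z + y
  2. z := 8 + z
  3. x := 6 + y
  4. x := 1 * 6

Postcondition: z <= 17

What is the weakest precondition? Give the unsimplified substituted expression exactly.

Answer: ( 8 + ( z + y ) ) <= 17

Derivation:
post: z <= 17
stmt 4: x := 1 * 6  -- replace 0 occurrence(s) of x with (1 * 6)
  => z <= 17
stmt 3: x := 6 + y  -- replace 0 occurrence(s) of x with (6 + y)
  => z <= 17
stmt 2: z := 8 + z  -- replace 1 occurrence(s) of z with (8 + z)
  => ( 8 + z ) <= 17
stmt 1: z := z + y  -- replace 1 occurrence(s) of z with (z + y)
  => ( 8 + ( z + y ) ) <= 17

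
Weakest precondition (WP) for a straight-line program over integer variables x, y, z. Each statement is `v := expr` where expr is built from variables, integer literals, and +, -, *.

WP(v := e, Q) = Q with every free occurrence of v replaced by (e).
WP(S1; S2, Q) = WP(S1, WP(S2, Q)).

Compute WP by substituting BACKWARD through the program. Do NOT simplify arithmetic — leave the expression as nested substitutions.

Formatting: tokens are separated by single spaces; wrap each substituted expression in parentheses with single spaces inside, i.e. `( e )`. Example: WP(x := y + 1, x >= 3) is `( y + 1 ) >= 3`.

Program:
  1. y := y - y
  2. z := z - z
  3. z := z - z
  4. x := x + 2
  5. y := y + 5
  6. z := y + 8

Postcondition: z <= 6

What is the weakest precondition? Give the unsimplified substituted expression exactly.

post: z <= 6
stmt 6: z := y + 8  -- replace 1 occurrence(s) of z with (y + 8)
  => ( y + 8 ) <= 6
stmt 5: y := y + 5  -- replace 1 occurrence(s) of y with (y + 5)
  => ( ( y + 5 ) + 8 ) <= 6
stmt 4: x := x + 2  -- replace 0 occurrence(s) of x with (x + 2)
  => ( ( y + 5 ) + 8 ) <= 6
stmt 3: z := z - z  -- replace 0 occurrence(s) of z with (z - z)
  => ( ( y + 5 ) + 8 ) <= 6
stmt 2: z := z - z  -- replace 0 occurrence(s) of z with (z - z)
  => ( ( y + 5 ) + 8 ) <= 6
stmt 1: y := y - y  -- replace 1 occurrence(s) of y with (y - y)
  => ( ( ( y - y ) + 5 ) + 8 ) <= 6

Answer: ( ( ( y - y ) + 5 ) + 8 ) <= 6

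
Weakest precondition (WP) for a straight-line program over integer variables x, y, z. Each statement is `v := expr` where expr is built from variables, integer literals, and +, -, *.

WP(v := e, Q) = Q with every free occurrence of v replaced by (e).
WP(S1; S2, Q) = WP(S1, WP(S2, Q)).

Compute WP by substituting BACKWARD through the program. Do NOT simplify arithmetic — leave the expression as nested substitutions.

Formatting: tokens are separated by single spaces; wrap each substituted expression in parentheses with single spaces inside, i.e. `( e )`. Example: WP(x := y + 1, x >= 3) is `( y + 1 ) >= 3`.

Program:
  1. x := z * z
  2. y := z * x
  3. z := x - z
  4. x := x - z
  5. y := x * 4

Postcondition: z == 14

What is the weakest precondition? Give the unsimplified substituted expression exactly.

post: z == 14
stmt 5: y := x * 4  -- replace 0 occurrence(s) of y with (x * 4)
  => z == 14
stmt 4: x := x - z  -- replace 0 occurrence(s) of x with (x - z)
  => z == 14
stmt 3: z := x - z  -- replace 1 occurrence(s) of z with (x - z)
  => ( x - z ) == 14
stmt 2: y := z * x  -- replace 0 occurrence(s) of y with (z * x)
  => ( x - z ) == 14
stmt 1: x := z * z  -- replace 1 occurrence(s) of x with (z * z)
  => ( ( z * z ) - z ) == 14

Answer: ( ( z * z ) - z ) == 14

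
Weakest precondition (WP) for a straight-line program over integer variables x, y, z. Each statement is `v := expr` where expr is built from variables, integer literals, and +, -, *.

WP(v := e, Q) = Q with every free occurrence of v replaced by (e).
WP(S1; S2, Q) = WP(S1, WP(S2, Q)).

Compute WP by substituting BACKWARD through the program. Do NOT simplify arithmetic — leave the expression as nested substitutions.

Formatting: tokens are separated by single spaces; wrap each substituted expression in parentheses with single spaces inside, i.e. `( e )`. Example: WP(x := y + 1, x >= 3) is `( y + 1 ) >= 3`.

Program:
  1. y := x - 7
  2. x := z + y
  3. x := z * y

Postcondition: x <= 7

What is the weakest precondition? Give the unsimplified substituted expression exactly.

Answer: ( z * ( x - 7 ) ) <= 7

Derivation:
post: x <= 7
stmt 3: x := z * y  -- replace 1 occurrence(s) of x with (z * y)
  => ( z * y ) <= 7
stmt 2: x := z + y  -- replace 0 occurrence(s) of x with (z + y)
  => ( z * y ) <= 7
stmt 1: y := x - 7  -- replace 1 occurrence(s) of y with (x - 7)
  => ( z * ( x - 7 ) ) <= 7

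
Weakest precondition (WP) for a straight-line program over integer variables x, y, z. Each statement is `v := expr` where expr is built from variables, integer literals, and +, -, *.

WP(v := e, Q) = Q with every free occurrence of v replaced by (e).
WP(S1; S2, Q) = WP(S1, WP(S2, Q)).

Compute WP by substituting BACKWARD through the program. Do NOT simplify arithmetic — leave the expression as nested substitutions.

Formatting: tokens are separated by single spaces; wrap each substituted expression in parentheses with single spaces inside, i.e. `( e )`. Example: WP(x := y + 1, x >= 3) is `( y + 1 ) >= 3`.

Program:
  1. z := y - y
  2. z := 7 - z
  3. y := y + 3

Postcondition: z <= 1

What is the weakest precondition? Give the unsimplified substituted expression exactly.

Answer: ( 7 - ( y - y ) ) <= 1

Derivation:
post: z <= 1
stmt 3: y := y + 3  -- replace 0 occurrence(s) of y with (y + 3)
  => z <= 1
stmt 2: z := 7 - z  -- replace 1 occurrence(s) of z with (7 - z)
  => ( 7 - z ) <= 1
stmt 1: z := y - y  -- replace 1 occurrence(s) of z with (y - y)
  => ( 7 - ( y - y ) ) <= 1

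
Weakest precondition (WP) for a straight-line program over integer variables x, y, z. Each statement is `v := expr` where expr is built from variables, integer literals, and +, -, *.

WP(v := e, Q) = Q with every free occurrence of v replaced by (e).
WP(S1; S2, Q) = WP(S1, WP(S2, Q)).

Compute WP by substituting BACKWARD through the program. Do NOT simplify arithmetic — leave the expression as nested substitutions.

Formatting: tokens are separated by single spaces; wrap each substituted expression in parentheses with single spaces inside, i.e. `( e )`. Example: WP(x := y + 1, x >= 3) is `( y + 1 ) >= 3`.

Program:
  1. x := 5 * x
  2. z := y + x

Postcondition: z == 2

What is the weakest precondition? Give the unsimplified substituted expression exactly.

Answer: ( y + ( 5 * x ) ) == 2

Derivation:
post: z == 2
stmt 2: z := y + x  -- replace 1 occurrence(s) of z with (y + x)
  => ( y + x ) == 2
stmt 1: x := 5 * x  -- replace 1 occurrence(s) of x with (5 * x)
  => ( y + ( 5 * x ) ) == 2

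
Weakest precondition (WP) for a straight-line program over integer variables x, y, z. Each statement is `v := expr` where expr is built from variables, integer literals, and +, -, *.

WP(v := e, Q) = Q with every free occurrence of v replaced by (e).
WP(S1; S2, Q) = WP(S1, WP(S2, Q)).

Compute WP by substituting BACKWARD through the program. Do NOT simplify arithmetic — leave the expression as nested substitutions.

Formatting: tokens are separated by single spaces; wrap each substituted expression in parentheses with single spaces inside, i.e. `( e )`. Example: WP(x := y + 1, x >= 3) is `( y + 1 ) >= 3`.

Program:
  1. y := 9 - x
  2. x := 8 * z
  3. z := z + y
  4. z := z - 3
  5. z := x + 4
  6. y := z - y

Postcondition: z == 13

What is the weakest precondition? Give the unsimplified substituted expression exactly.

Answer: ( ( 8 * z ) + 4 ) == 13

Derivation:
post: z == 13
stmt 6: y := z - y  -- replace 0 occurrence(s) of y with (z - y)
  => z == 13
stmt 5: z := x + 4  -- replace 1 occurrence(s) of z with (x + 4)
  => ( x + 4 ) == 13
stmt 4: z := z - 3  -- replace 0 occurrence(s) of z with (z - 3)
  => ( x + 4 ) == 13
stmt 3: z := z + y  -- replace 0 occurrence(s) of z with (z + y)
  => ( x + 4 ) == 13
stmt 2: x := 8 * z  -- replace 1 occurrence(s) of x with (8 * z)
  => ( ( 8 * z ) + 4 ) == 13
stmt 1: y := 9 - x  -- replace 0 occurrence(s) of y with (9 - x)
  => ( ( 8 * z ) + 4 ) == 13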